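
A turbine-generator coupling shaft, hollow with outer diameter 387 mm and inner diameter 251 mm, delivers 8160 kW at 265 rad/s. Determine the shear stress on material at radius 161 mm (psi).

ω = 265 rad/s, so T = P/ω = 8160×10³ / 265.0 = 30790 N·m.
J = π(d_o⁴ − d_i⁴)/32 = π(0.387⁴ − 0.251⁴)/32 = 1.812×10^-3 m⁴.
Shear stress varies linearly with radius: τ = T·r/J = 30790 × 0.161 / 1.812×10^-3 = 2.735×10^6 Pa.

397 psi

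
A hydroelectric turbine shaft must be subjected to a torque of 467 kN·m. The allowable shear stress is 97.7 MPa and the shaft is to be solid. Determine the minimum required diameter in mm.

290 mm

For a solid shaft τ_max = 16T/(πd³), so d = (16T/(π τ_allow))^(1/3) = (16·467000/(π·9.77×10^7))^(1/3) = 0.2898 m.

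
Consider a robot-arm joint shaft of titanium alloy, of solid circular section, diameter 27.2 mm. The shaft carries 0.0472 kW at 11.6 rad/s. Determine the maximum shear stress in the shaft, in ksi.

0.149 ksi

ω = 11.6 rad/s, so T = P/ω = 0.0472×10³ / 11.60 = 4.069 N·m.
J = πd⁴/32 = π(0.0272)⁴/32 = 5.374×10^-8 m⁴.
τ_max = T·r/J = 4.069 × 0.0136 / 5.374×10^-8 = 1.030×10^6 Pa.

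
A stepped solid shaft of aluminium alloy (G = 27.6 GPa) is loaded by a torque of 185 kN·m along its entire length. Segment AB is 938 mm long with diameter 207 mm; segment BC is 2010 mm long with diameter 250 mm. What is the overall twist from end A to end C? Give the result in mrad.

70.0 mrad

J_AB = π(0.207)⁴/32 = 1.80×10^-4 m⁴; J_BC = π(0.250)⁴/32 = 3.83×10^-4 m⁴.
θ = (T/G)·Σ L_i/J_i = (185000/27.6×10⁹)·(0.938/1.80×10^-4 + 2.01/3.83×10^-4) = 0.07001 rad.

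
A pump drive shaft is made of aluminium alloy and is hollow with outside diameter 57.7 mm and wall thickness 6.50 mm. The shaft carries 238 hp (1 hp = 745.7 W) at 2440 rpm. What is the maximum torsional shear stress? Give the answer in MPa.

28.8 MPa

ω = 2π·2440/60 = 255.5 rad/s, so T = P/ω = 238×745.7 / 255.5 = 694.6 N·m.
J = π(d_o⁴ − d_i⁴)/32 = π(0.0577⁴ − 0.0447⁴)/32 = 6.962×10^-7 m⁴.
τ_max = T·r/J = 694.6 × 0.0289 / 6.962×10^-7 = 2.878×10^7 Pa.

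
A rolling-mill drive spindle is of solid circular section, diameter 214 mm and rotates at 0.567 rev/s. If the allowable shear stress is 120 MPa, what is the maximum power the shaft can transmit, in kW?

823 kW

J = πd⁴/32 = π(0.214)⁴/32 = 2.059×10^-4 m⁴.
T_max = τ_allow·J/r = 1.20×10^8 × 2.059×10^-4 / 0.107 = 230900 N·m.
ω = 2π·0.567 = 3.563 rad/s, so P_max = T_max·ω = 8.227×10^5 W.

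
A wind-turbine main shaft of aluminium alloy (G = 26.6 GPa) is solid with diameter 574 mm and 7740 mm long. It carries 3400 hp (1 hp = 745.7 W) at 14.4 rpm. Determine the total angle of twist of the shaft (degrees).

2.63°

ω = 2π·14.4/60 = 1.508 rad/s, so T = P/ω = 3400×745.7 / 1.508 = 1.681e6 N·m.
J = πd⁴/32 = π(0.574)⁴/32 = 0.01066 m⁴.
θ = T·L/(G·J) = 1.681e6 × 7.74 / (26.6×10⁹ × 0.01066) = 0.04591 rad.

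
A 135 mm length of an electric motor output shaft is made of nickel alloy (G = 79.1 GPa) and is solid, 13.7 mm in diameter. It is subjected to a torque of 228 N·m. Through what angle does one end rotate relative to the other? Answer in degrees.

J = πd⁴/32 = π(0.0137)⁴/32 = 3.458×10^-9 m⁴.
θ = T·L/(G·J) = 228.0 × 0.135 / (79.1×10⁹ × 3.458×10^-9) = 0.1125 rad.

6.45°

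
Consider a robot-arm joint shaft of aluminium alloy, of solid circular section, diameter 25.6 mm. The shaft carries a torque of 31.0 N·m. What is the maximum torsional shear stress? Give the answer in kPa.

J = πd⁴/32 = π(0.0256)⁴/32 = 4.217×10^-8 m⁴.
τ_max = T·r/J = 31.00 × 0.0128 / 4.217×10^-8 = 9.410×10^6 Pa.

9410 kPa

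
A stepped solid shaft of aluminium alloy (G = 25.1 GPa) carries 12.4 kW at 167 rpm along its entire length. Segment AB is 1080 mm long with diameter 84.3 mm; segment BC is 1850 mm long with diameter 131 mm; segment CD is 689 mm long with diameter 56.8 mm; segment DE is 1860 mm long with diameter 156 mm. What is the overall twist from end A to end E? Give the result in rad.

0.0279 rad

ω = 2π·167/60 = 17.49 rad/s, so T = P/ω = 12.4×10³ / 17.49 = 709.0 N·m.
J_AB = π(0.0843)⁴/32 = 4.96×10^-6 m⁴; J_BC = π(0.131)⁴/32 = 2.89×10^-5 m⁴; J_CD = π(0.0568)⁴/32 = 1.02×10^-6 m⁴; J_DE = π(0.156)⁴/32 = 5.81×10^-5 m⁴.
θ = (T/G)·Σ L_i/J_i = (709.0/25.1×10⁹)·(1.08/4.96×10^-6 + 1.85/2.89×10^-5 + 0.689/1.02×10^-6 + 1.86/5.81×10^-5) = 0.02791 rad.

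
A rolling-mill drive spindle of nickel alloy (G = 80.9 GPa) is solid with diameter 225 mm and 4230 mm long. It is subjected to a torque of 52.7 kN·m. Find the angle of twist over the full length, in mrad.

J = πd⁴/32 = π(0.225)⁴/32 = 2.516×10^-4 m⁴.
θ = T·L/(G·J) = 52700 × 4.23 / (80.9×10⁹ × 2.516×10^-4) = 0.01095 rad.

11.0 mrad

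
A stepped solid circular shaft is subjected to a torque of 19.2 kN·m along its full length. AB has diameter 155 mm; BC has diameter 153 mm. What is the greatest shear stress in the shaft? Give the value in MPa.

27.3 MPa

Under the same torque, τ_max = 16T/(πd³) is largest where d is smallest — segment BC (d = 153 mm).
τ_max = 16·19200/(π·(0.153)³) = 2.730×10^7 Pa.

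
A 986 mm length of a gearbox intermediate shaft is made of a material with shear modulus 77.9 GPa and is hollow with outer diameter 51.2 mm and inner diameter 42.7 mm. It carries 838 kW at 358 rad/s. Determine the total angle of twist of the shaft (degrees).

ω = 358 rad/s, so T = P/ω = 838×10³ / 358.0 = 2341 N·m.
J = π(d_o⁴ − d_i⁴)/32 = π(0.0512⁴ − 0.0427⁴)/32 = 3.483×10^-7 m⁴.
θ = T·L/(G·J) = 2341 × 0.986 / (77.9×10⁹ × 3.483×10^-7) = 0.08507 rad.

4.87°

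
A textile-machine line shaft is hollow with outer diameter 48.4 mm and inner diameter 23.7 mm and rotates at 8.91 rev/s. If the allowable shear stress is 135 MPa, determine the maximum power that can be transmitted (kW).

J = π(d_o⁴ − d_i⁴)/32 = π(0.0484⁴ − 0.0237⁴)/32 = 5.078×10^-7 m⁴.
T_max = τ_allow·J/r = 1.35×10^8 × 5.078×10^-7 / 0.0242 = 2833 N·m.
ω = 2π·8.91 = 55.98 rad/s, so P_max = T_max·ω = 1.586×10^5 W.

159 kW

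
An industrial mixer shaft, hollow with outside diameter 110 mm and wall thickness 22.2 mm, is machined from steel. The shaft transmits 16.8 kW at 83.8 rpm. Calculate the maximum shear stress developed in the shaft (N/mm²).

8.39 N/mm²

ω = 2π·83.8/60 = 8.776 rad/s, so T = P/ω = 16.8×10³ / 8.776 = 1914 N·m.
J = π(d_o⁴ − d_i⁴)/32 = π(0.110⁴ − 0.0656⁴)/32 = 1.256×10^-5 m⁴.
τ_max = T·r/J = 1914 × 0.0550 / 1.256×10^-5 = 8.386×10^6 Pa.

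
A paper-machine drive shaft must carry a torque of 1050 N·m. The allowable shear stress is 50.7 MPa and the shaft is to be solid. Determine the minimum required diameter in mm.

47.2 mm

For a solid shaft τ_max = 16T/(πd³), so d = (16T/(π τ_allow))^(1/3) = (16·1050/(π·5.07×10^7))^(1/3) = 0.04725 m.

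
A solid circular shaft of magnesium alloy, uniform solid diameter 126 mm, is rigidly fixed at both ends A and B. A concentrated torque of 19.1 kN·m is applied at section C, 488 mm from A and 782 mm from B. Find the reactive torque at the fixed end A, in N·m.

With uniform GJ and both ends fixed, compatibility θ_AC = θ_CB gives T_A·a = T_B·b, together with T_A + T_B = T₀.
T_A = T₀·b/(a+b) = 19100·782/1270 = 11760 N·m; T_B = 7339 N·m.

11800 N·m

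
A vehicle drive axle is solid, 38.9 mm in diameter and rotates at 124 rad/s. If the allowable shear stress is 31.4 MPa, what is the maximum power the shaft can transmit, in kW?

J = πd⁴/32 = π(0.0389)⁴/32 = 2.248×10^-7 m⁴.
T_max = τ_allow·J/r = 3.14×10^7 × 2.248×10^-7 / 0.0194 = 362.9 N·m.
ω = 124 rad/s, so P_max = T_max·ω = 4.500×10^4 W.

45.0 kW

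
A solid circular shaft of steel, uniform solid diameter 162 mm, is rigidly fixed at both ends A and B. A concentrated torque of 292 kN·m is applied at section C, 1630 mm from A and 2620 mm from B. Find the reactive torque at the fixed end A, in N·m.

With uniform GJ and both ends fixed, compatibility θ_AC = θ_CB gives T_A·a = T_B·b, together with T_A + T_B = T₀.
T_A = T₀·b/(a+b) = 292000·2620/4250 = 180000 N·m; T_B = 112000 N·m.

180000 N·m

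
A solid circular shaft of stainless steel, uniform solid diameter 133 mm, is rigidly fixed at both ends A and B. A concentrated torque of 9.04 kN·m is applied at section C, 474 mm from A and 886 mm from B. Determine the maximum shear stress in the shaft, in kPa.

With uniform GJ and both ends fixed, compatibility θ_AC = θ_CB gives T_A·a = T_B·b, together with T_A + T_B = T₀.
T_A = T₀·b/(a+b) = 9040·886/1360 = 5889 N·m; T_B = 3151 N·m.
τ in each portion: τ_AC = 1.27×10^7 Pa, τ_CB = 6.82×10^6 Pa; maximum is in AC.
τ_max = T_AC·r/J = 5889·0.0665/3.07×10^-5 = 1.275×10^7 Pa.

12700 kPa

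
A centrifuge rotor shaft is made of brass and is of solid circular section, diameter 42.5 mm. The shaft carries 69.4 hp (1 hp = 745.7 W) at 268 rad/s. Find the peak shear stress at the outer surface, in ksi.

ω = 268 rad/s, so T = P/ω = 69.4×745.7 / 268.0 = 193.1 N·m.
J = πd⁴/32 = π(0.0425)⁴/32 = 3.203×10^-7 m⁴.
τ_max = T·r/J = 193.1 × 0.0213 / 3.203×10^-7 = 1.281×10^7 Pa.

1.86 ksi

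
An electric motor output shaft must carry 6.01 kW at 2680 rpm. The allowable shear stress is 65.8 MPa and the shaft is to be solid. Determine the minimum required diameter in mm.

11.8 mm

ω = 2π·2680/60 = 280.6 rad/s, so T = P/ω = 6.01×10³ / 280.6 = 21.41 N·m.
For a solid shaft τ_max = 16T/(πd³), so d = (16T/(π τ_allow))^(1/3) = (16·21.41/(π·6.58×10^7))^(1/3) = 0.01183 m.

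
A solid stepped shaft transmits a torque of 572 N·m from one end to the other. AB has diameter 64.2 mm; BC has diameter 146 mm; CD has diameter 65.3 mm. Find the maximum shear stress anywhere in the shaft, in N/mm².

11.0 N/mm²

Under the same torque, τ_max = 16T/(πd³) is largest where d is smallest — segment AB (d = 64.2 mm).
τ_max = 16·572.0/(π·(0.0642)³) = 1.101×10^7 Pa.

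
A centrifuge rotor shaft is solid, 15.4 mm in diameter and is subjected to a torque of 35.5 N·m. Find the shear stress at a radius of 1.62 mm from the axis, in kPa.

J = πd⁴/32 = π(0.0154)⁴/32 = 5.522×10^-9 m⁴.
Shear stress varies linearly with radius: τ = T·r/J = 35.50 × 0.00162 / 5.522×10^-9 = 1.042×10^7 Pa.

10400 kPa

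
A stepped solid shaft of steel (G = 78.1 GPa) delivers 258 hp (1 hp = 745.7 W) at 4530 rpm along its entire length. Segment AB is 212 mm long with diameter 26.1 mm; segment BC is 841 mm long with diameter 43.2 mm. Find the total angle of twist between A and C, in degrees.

2.12°

ω = 2π·4530/60 = 474.4 rad/s, so T = P/ω = 258×745.7 / 474.4 = 405.6 N·m.
J_AB = π(0.0261)⁴/32 = 4.56×10^-8 m⁴; J_BC = π(0.0432)⁴/32 = 3.42×10^-7 m⁴.
θ = (T/G)·Σ L_i/J_i = (405.6/78.1×10⁹)·(0.212/4.56×10^-8 + 0.841/3.42×10^-7) = 0.03694 rad.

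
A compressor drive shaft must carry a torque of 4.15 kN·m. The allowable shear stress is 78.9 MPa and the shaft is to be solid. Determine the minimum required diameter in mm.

64.5 mm

For a solid shaft τ_max = 16T/(πd³), so d = (16T/(π τ_allow))^(1/3) = (16·4150/(π·7.89×10^7))^(1/3) = 0.06446 m.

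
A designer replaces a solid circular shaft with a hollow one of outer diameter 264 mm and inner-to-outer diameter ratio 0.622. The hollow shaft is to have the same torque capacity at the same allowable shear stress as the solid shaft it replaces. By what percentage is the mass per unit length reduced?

Equal τ_max and T ⇒ the solid shaft needs d_s³ = d_o³(1−k⁴), so d_s = 264·(1−0.622⁴)^(1/3) = 250.1 mm.
Area ratio A_h/A_s = d_o²(1−k²)/d_s² = (1−k²)/(1−k⁴)^(2/3) = 0.6831.
Mass saving = 1 − 0.6831 = 31.7 %.

31.7 %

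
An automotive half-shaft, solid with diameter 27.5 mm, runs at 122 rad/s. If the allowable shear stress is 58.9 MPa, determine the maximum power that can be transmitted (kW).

J = πd⁴/32 = π(0.0275)⁴/32 = 5.615×10^-8 m⁴.
T_max = τ_allow·J/r = 5.89×10^7 × 5.615×10^-8 / 0.0138 = 240.5 N·m.
ω = 122 rad/s, so P_max = T_max·ω = 2.934×10^4 W.

29.3 kW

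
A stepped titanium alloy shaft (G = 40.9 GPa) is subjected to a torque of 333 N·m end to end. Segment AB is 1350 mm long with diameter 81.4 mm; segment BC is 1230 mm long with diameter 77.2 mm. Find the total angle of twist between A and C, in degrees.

J_AB = π(0.0814)⁴/32 = 4.31×10^-6 m⁴; J_BC = π(0.0772)⁴/32 = 3.49×10^-6 m⁴.
θ = (T/G)·Σ L_i/J_i = (333.0/40.9×10⁹)·(1.35/4.31×10^-6 + 1.23/3.49×10^-6) = 5.422×10^-3 rad.

0.311°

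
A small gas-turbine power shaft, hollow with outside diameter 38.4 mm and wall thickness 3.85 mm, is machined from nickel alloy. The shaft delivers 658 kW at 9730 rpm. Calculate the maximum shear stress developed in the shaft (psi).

14200 psi

ω = 2π·9730/60 = 1019 rad/s, so T = P/ω = 658×10³ / 1019 = 645.8 N·m.
J = π(d_o⁴ − d_i⁴)/32 = π(0.0384⁴ − 0.0307⁴)/32 = 1.263×10^-7 m⁴.
τ_max = T·r/J = 645.8 × 0.0192 / 1.263×10^-7 = 9.820×10^7 Pa.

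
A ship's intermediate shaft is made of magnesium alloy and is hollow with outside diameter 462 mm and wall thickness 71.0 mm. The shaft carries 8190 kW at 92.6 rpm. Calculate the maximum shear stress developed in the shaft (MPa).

ω = 2π·92.6/60 = 9.697 rad/s, so T = P/ω = 8190×10³ / 9.697 = 844600 N·m.
J = π(d_o⁴ − d_i⁴)/32 = π(0.462⁴ − 0.320⁴)/32 = 3.443×10^-3 m⁴.
τ_max = T·r/J = 844600 × 0.231 / 3.443×10^-3 = 5.666×10^7 Pa.

56.7 MPa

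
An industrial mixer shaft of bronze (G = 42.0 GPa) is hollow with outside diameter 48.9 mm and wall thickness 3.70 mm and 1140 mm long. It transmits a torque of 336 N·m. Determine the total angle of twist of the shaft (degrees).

1.93°

J = π(d_o⁴ − d_i⁴)/32 = π(0.0489⁴ − 0.0415⁴)/32 = 2.702×10^-7 m⁴.
θ = T·L/(G·J) = 336.0 × 1.14 / (42.0×10⁹ × 2.702×10^-7) = 0.03376 rad.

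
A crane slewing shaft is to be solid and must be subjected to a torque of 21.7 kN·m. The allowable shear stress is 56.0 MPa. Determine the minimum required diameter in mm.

For a solid shaft τ_max = 16T/(πd³), so d = (16T/(π τ_allow))^(1/3) = (16·21700/(π·5.60×10^7))^(1/3) = 0.1254 m.

125 mm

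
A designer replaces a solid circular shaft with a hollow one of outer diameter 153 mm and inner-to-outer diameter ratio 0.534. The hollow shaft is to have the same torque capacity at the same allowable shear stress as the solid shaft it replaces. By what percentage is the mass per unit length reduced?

24.4 %

Equal τ_max and T ⇒ the solid shaft needs d_s³ = d_o³(1−k⁴), so d_s = 153·(1−0.534⁴)^(1/3) = 148.7 mm.
Area ratio A_h/A_s = d_o²(1−k²)/d_s² = (1−k²)/(1−k⁴)^(2/3) = 0.7564.
Mass saving = 1 − 0.7564 = 24.4 %.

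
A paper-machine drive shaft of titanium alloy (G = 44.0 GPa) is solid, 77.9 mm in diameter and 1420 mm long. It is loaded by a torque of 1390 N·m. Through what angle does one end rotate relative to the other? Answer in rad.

0.0124 rad

J = πd⁴/32 = π(0.0779)⁴/32 = 3.615×10^-6 m⁴.
θ = T·L/(G·J) = 1390 × 1.42 / (44.0×10⁹ × 3.615×10^-6) = 0.01241 rad.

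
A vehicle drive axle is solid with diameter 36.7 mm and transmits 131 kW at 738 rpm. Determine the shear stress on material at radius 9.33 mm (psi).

12900 psi

ω = 2π·738/60 = 77.28 rad/s, so T = P/ω = 131×10³ / 77.28 = 1695 N·m.
J = πd⁴/32 = π(0.0367)⁴/32 = 1.781×10^-7 m⁴.
Shear stress varies linearly with radius: τ = T·r/J = 1695 × 0.00933 / 1.781×10^-7 = 8.880×10^7 Pa.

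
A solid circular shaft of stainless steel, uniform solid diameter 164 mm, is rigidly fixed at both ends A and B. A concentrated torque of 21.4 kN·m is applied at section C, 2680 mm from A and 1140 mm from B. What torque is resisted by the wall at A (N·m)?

With uniform GJ and both ends fixed, compatibility θ_AC = θ_CB gives T_A·a = T_B·b, together with T_A + T_B = T₀.
T_A = T₀·b/(a+b) = 21400·1140/3820 = 6386 N·m; T_B = 15010 N·m.

6390 N·m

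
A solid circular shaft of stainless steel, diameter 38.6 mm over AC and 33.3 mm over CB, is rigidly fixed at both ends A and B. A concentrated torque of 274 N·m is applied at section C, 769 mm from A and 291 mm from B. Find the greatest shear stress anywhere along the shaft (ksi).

3.26 ksi

Compatibility: T_A·a/J_AC = T_B·b/J_CB with T_A + T_B = T₀.
J_AC = 2.18×10^-7 m⁴, J_CB = 1.21×10^-7 m⁴, so T_A = T₀·(J_AC/a)/((J_AC/a)+(J_CB/b)) = 111.2 N·m, T_B = 162.8 N·m.
τ in each portion: τ_AC = 9.85×10^6 Pa, τ_CB = 2.25×10^7 Pa; maximum is in CB.
τ_max = T_CB·r/J = 162.8·0.0166/1.21×10^-7 = 2.245×10^7 Pa.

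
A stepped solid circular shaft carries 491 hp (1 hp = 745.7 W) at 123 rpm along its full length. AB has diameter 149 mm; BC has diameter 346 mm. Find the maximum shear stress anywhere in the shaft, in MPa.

43.8 MPa

ω = 2π·123/60 = 12.88 rad/s, so T = P/ω = 491×745.7 / 12.88 = 28430 N·m.
Under the same torque, τ_max = 16T/(πd³) is largest where d is smallest — segment AB (d = 149 mm).
τ_max = 16·28430/(π·(0.149)³) = 4.376×10^7 Pa.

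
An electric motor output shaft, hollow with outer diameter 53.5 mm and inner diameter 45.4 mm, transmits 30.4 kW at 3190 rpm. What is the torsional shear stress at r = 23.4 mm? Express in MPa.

ω = 2π·3190/60 = 334.1 rad/s, so T = P/ω = 30.4×10³ / 334.1 = 91.00 N·m.
J = π(d_o⁴ − d_i⁴)/32 = π(0.0535⁴ − 0.0454⁴)/32 = 3.872×10^-7 m⁴.
Shear stress varies linearly with radius: τ = T·r/J = 91.00 × 0.0234 / 3.872×10^-7 = 5.499×10^6 Pa.

5.50 MPa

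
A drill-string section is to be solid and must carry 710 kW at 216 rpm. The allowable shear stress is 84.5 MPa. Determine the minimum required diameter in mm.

ω = 2π·216/60 = 22.62 rad/s, so T = P/ω = 710×10³ / 22.62 = 31390 N·m.
For a solid shaft τ_max = 16T/(πd³), so d = (16T/(π τ_allow))^(1/3) = (16·31390/(π·8.45×10^7))^(1/3) = 0.1237 m.

124 mm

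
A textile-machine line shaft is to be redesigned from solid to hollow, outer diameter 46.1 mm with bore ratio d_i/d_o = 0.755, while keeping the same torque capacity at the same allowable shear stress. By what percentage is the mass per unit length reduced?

44.1 %

Equal τ_max and T ⇒ the solid shaft needs d_s³ = d_o³(1−k⁴), so d_s = 46.1·(1−0.755⁴)^(1/3) = 40.44 mm.
Area ratio A_h/A_s = d_o²(1−k²)/d_s² = (1−k²)/(1−k⁴)^(2/3) = 0.5587.
Mass saving = 1 − 0.5587 = 44.1 %.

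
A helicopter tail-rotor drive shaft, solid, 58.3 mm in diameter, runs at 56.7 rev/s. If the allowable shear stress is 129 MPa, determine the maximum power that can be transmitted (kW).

J = πd⁴/32 = π(0.0583)⁴/32 = 1.134×10^-6 m⁴.
T_max = τ_allow·J/r = 1.29×10^8 × 1.134×10^-6 / 0.0291 = 5019 N·m.
ω = 2π·56.7 = 356.3 rad/s, so P_max = T_max·ω = 1.788×10^6 W.

1790 kW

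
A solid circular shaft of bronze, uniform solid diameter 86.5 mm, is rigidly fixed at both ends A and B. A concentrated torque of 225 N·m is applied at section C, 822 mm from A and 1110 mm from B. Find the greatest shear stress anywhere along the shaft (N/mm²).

1.02 N/mm²

With uniform GJ and both ends fixed, compatibility θ_AC = θ_CB gives T_A·a = T_B·b, together with T_A + T_B = T₀.
T_A = T₀·b/(a+b) = 225.0·1110/1932 = 129.3 N·m; T_B = 95.73 N·m.
τ in each portion: τ_AC = 1.02×10^6 Pa, τ_CB = 7.53×10^5 Pa; maximum is in AC.
τ_max = T_AC·r/J = 129.3·0.0432/5.50×10^-6 = 1.017×10^6 Pa.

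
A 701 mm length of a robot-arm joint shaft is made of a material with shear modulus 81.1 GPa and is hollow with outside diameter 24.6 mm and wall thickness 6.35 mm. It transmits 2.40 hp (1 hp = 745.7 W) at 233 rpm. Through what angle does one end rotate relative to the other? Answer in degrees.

1.07°

ω = 2π·233/60 = 24.40 rad/s, so T = P/ω = 2.40×745.7 / 24.40 = 73.35 N·m.
J = π(d_o⁴ − d_i⁴)/32 = π(0.0246⁴ − 0.0119⁴)/32 = 3.398×10^-8 m⁴.
θ = T·L/(G·J) = 73.35 × 0.701 / (81.1×10⁹ × 3.398×10^-8) = 0.01866 rad.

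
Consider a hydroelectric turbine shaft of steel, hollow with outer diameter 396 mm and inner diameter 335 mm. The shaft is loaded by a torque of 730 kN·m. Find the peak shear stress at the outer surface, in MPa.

123 MPa

J = π(d_o⁴ − d_i⁴)/32 = π(0.396⁴ − 0.335⁴)/32 = 1.178×10^-3 m⁴.
τ_max = T·r/J = 730000 × 0.198 / 1.178×10^-3 = 1.227×10^8 Pa.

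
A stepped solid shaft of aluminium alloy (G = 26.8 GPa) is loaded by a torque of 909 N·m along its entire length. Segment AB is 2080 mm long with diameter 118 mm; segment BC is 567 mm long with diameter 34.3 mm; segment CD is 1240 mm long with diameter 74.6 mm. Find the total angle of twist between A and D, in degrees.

J_AB = π(0.118)⁴/32 = 1.90×10^-5 m⁴; J_BC = π(0.0343)⁴/32 = 1.36×10^-7 m⁴; J_CD = π(0.0746)⁴/32 = 3.04×10^-6 m⁴.
θ = (T/G)·Σ L_i/J_i = (909.0/26.8×10⁹)·(2.08/1.90×10^-5 + 0.567/1.36×10^-7 + 1.24/3.04×10^-6) = 0.1591 rad.

9.11°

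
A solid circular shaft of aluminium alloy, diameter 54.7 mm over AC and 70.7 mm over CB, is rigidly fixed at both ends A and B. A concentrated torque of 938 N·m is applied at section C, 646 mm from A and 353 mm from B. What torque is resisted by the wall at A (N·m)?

Compatibility: T_A·a/J_AC = T_B·b/J_CB with T_A + T_B = T₀.
J_AC = 8.79×10^-7 m⁴, J_CB = 2.45×10^-6 m⁴, so T_A = T₀·(J_AC/a)/((J_AC/a)+(J_CB/b)) = 153.6 N·m, T_B = 784.4 N·m.

154 N·m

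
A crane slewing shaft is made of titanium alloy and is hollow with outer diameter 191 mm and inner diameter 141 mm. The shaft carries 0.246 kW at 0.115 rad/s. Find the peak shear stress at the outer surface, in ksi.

ω = 0.115 rad/s, so T = P/ω = 0.246×10³ / 0.1150 = 2139 N·m.
J = π(d_o⁴ − d_i⁴)/32 = π(0.191⁴ − 0.141⁴)/32 = 9.185×10^-5 m⁴.
τ_max = T·r/J = 2139 × 0.0955 / 9.185×10^-5 = 2.224×10^6 Pa.

0.323 ksi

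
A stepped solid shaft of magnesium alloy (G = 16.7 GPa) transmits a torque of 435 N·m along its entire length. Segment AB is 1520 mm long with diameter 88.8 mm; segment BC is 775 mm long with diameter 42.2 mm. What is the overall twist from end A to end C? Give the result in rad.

0.0713 rad

J_AB = π(0.0888)⁴/32 = 6.10×10^-6 m⁴; J_BC = π(0.0422)⁴/32 = 3.11×10^-7 m⁴.
θ = (T/G)·Σ L_i/J_i = (435.0/16.7×10⁹)·(1.52/6.10×10^-6 + 0.775/3.11×10^-7) = 0.07132 rad.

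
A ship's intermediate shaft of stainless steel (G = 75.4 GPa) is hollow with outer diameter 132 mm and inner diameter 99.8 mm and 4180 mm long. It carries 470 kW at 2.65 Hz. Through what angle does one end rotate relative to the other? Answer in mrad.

ω = 2π·2.65 = 16.65 rad/s, so T = P/ω = 470×10³ / 16.65 = 28230 N·m.
J = π(d_o⁴ − d_i⁴)/32 = π(0.132⁴ − 0.0998⁴)/32 = 2.007×10^-5 m⁴.
θ = T·L/(G·J) = 28230 × 4.18 / (75.4×10⁹ × 2.007×10^-5) = 0.07798 rad.

78.0 mrad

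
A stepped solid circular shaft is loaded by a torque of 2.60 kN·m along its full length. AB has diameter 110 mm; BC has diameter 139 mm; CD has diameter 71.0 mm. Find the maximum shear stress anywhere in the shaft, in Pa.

3.70e7 Pa

Under the same torque, τ_max = 16T/(πd³) is largest where d is smallest — segment CD (d = 71.0 mm).
τ_max = 16·2600/(π·(0.0710)³) = 3.700×10^7 Pa.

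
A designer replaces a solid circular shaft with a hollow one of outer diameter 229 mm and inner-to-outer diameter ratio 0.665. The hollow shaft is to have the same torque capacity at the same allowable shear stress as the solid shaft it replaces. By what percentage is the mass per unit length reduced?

35.5 %

Equal τ_max and T ⇒ the solid shaft needs d_s³ = d_o³(1−k⁴), so d_s = 229·(1−0.665⁴)^(1/3) = 213.0 mm.
Area ratio A_h/A_s = d_o²(1−k²)/d_s² = (1−k²)/(1−k⁴)^(2/3) = 0.6449.
Mass saving = 1 − 0.6449 = 35.5 %.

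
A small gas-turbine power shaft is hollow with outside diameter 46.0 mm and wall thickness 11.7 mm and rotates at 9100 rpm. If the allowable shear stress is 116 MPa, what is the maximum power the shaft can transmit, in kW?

J = π(d_o⁴ − d_i⁴)/32 = π(0.0460⁴ − 0.0226⁴)/32 = 4.140×10^-7 m⁴.
T_max = τ_allow·J/r = 1.16×10^8 × 4.140×10^-7 / 0.0230 = 2088 N·m.
ω = 2π·9100/60 = 952.9 rad/s, so P_max = T_max·ω = 1.990×10^6 W.

1990 kW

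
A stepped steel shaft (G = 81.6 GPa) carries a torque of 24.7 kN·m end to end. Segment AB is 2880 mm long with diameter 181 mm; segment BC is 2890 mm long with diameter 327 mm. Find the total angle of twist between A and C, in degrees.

0.519°

J_AB = π(0.181)⁴/32 = 1.05×10^-4 m⁴; J_BC = π(0.327)⁴/32 = 1.12×10^-3 m⁴.
θ = (T/G)·Σ L_i/J_i = (24700/81.6×10⁹)·(2.88/1.05×10^-4 + 2.89/1.12×10^-3) = 9.053×10^-3 rad.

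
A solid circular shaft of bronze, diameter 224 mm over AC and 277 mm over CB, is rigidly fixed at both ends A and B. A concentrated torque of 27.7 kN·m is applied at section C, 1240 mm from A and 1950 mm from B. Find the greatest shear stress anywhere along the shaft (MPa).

Compatibility: T_A·a/J_AC = T_B·b/J_CB with T_A + T_B = T₀.
J_AC = 2.47×10^-4 m⁴, J_CB = 5.78×10^-4 m⁴, so T_A = T₀·(J_AC/a)/((J_AC/a)+(J_CB/b)) = 11140 N·m, T_B = 16560 N·m.
τ in each portion: τ_AC = 5.05×10^6 Pa, τ_CB = 3.97×10^6 Pa; maximum is in AC.
τ_max = T_AC·r/J = 11140·0.112/2.47×10^-4 = 5.047×10^6 Pa.

5.05 MPa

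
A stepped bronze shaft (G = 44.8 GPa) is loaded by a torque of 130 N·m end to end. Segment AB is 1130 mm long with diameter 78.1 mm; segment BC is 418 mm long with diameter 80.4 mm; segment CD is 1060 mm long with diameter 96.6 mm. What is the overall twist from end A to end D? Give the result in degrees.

0.0890°

J_AB = π(0.0781)⁴/32 = 3.65×10^-6 m⁴; J_BC = π(0.0804)⁴/32 = 4.10×10^-6 m⁴; J_CD = π(0.0966)⁴/32 = 8.55×10^-6 m⁴.
θ = (T/G)·Σ L_i/J_i = (130.0/44.8×10⁹)·(1.13/3.65×10^-6 + 0.418/4.10×10^-6 + 1.06/8.55×10^-6) = 1.553×10^-3 rad.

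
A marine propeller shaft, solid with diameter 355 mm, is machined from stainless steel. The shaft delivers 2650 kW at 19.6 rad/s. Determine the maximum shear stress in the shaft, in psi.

2230 psi

ω = 19.6 rad/s, so T = P/ω = 2650×10³ / 19.60 = 135200 N·m.
J = πd⁴/32 = π(0.355)⁴/32 = 1.559×10^-3 m⁴.
τ_max = T·r/J = 135200 × 0.177 / 1.559×10^-3 = 1.539×10^7 Pa.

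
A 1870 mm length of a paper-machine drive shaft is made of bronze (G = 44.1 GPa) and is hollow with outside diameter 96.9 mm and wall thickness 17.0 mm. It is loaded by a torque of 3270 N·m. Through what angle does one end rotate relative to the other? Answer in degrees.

1.12°

J = π(d_o⁴ − d_i⁴)/32 = π(0.0969⁴ − 0.0629⁴)/32 = 7.119×10^-6 m⁴.
θ = T·L/(G·J) = 3270 × 1.87 / (44.1×10⁹ × 7.119×10^-6) = 0.01948 rad.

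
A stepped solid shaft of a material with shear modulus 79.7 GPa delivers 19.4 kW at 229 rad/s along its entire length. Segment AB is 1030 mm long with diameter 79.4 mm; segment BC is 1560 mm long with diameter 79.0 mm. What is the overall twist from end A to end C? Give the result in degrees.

0.0409°

ω = 229 rad/s, so T = P/ω = 19.4×10³ / 229.0 = 84.72 N·m.
J_AB = π(0.0794)⁴/32 = 3.90×10^-6 m⁴; J_BC = π(0.0790)⁴/32 = 3.82×10^-6 m⁴.
θ = (T/G)·Σ L_i/J_i = (84.72/79.7×10⁹)·(1.03/3.90×10^-6 + 1.56/3.82×10^-6) = 7.142×10^-4 rad.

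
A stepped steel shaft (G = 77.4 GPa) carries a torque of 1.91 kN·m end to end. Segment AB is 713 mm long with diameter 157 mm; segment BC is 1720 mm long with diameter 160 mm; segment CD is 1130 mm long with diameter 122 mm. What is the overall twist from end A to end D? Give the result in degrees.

0.128°

J_AB = π(0.157)⁴/32 = 5.96×10^-5 m⁴; J_BC = π(0.160)⁴/32 = 6.43×10^-5 m⁴; J_CD = π(0.122)⁴/32 = 2.17×10^-5 m⁴.
θ = (T/G)·Σ L_i/J_i = (1910/77.4×10⁹)·(0.713/5.96×10^-5 + 1.72/6.43×10^-5 + 1.13/2.17×10^-5) = 2.237×10^-3 rad.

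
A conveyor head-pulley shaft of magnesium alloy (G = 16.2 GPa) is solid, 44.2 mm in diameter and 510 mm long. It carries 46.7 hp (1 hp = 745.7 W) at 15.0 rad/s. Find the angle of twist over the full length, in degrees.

ω = 15.0 rad/s, so T = P/ω = 46.7×745.7 / 15.00 = 2322 N·m.
J = πd⁴/32 = π(0.0442)⁴/32 = 3.747×10^-7 m⁴.
θ = T·L/(G·J) = 2322 × 0.510 / (16.2×10⁹ × 3.747×10^-7) = 0.1951 rad.

11.2°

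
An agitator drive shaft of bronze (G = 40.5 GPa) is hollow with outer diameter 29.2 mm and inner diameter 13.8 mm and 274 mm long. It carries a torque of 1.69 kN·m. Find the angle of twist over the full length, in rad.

J = π(d_o⁴ − d_i⁴)/32 = π(0.0292⁴ − 0.0138⁴)/32 = 6.781×10^-8 m⁴.
θ = T·L/(G·J) = 1690 × 0.274 / (40.5×10⁹ × 6.781×10^-8) = 0.1686 rad.

0.169 rad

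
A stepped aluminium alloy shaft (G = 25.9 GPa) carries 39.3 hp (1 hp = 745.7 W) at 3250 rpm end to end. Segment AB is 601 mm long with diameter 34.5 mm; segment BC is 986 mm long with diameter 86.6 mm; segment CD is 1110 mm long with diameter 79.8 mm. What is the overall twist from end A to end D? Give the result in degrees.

0.910°

ω = 2π·3250/60 = 340.3 rad/s, so T = P/ω = 39.3×745.7 / 340.3 = 86.11 N·m.
J_AB = π(0.0345)⁴/32 = 1.39×10^-7 m⁴; J_BC = π(0.0866)⁴/32 = 5.52×10^-6 m⁴; J_CD = π(0.0798)⁴/32 = 3.98×10^-6 m⁴.
θ = (T/G)·Σ L_i/J_i = (86.11/25.9×10⁹)·(0.601/1.39×10^-7 + 0.986/5.52×10^-6 + 1.11/3.98×10^-6) = 0.01589 rad.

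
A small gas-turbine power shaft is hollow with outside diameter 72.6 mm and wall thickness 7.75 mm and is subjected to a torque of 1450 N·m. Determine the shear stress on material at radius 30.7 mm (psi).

3830 psi

J = π(d_o⁴ − d_i⁴)/32 = π(0.0726⁴ − 0.0571⁴)/32 = 1.684×10^-6 m⁴.
Shear stress varies linearly with radius: τ = T·r/J = 1450 × 0.0307 / 1.684×10^-6 = 2.644×10^7 Pa.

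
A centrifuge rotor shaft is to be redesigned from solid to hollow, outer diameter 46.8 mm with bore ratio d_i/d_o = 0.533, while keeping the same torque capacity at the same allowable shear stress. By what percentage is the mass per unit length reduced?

24.3 %

Equal τ_max and T ⇒ the solid shaft needs d_s³ = d_o³(1−k⁴), so d_s = 46.8·(1−0.533⁴)^(1/3) = 45.51 mm.
Area ratio A_h/A_s = d_o²(1−k²)/d_s² = (1−k²)/(1−k⁴)^(2/3) = 0.7572.
Mass saving = 1 − 0.7572 = 24.3 %.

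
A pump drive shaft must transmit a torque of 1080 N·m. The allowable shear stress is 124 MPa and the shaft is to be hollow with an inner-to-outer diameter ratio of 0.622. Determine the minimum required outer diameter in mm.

37.4 mm

For a hollow shaft with d_i/d_o = 0.622: τ_max = 16T/(π d_o³ (1−k⁴)), so d_o = [16T/(π τ_allow (1−k⁴))]^(1/3) = [16·1080/(π·1.24×10^8·0.8503)]^(1/3) = 0.03736 m.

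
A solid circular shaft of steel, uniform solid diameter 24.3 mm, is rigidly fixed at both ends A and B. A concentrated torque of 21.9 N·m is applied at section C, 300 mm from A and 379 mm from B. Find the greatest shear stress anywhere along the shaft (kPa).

4340 kPa

With uniform GJ and both ends fixed, compatibility θ_AC = θ_CB gives T_A·a = T_B·b, together with T_A + T_B = T₀.
T_A = T₀·b/(a+b) = 21.90·379/679.0 = 12.22 N·m; T_B = 9.676 N·m.
τ in each portion: τ_AC = 4.34×10^6 Pa, τ_CB = 3.43×10^6 Pa; maximum is in AC.
τ_max = T_AC·r/J = 12.22·0.0122/3.42×10^-8 = 4.339×10^6 Pa.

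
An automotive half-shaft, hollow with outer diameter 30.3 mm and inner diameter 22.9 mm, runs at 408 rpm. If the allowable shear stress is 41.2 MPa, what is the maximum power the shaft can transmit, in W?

J = π(d_o⁴ − d_i⁴)/32 = π(0.0303⁴ − 0.0229⁴)/32 = 5.575×10^-8 m⁴.
T_max = τ_allow·J/r = 4.12×10^7 × 5.575×10^-8 / 0.0152 = 151.6 N·m.
ω = 2π·408/60 = 42.73 rad/s, so P_max = T_max·ω = 6478 W.

6480 W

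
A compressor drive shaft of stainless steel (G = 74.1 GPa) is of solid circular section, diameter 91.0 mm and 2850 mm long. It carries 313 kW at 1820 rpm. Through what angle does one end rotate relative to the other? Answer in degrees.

ω = 2π·1820/60 = 190.6 rad/s, so T = P/ω = 313×10³ / 190.6 = 1642 N·m.
J = πd⁴/32 = π(0.0910)⁴/32 = 6.732×10^-6 m⁴.
θ = T·L/(G·J) = 1642 × 2.85 / (74.1×10⁹ × 6.732×10^-6) = 9.382×10^-3 rad.

0.538°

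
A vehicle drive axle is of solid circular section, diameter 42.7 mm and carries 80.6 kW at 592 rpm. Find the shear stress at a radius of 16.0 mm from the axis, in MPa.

ω = 2π·592/60 = 61.99 rad/s, so T = P/ω = 80.6×10³ / 61.99 = 1300 N·m.
J = πd⁴/32 = π(0.0427)⁴/32 = 3.264×10^-7 m⁴.
Shear stress varies linearly with radius: τ = T·r/J = 1300 × 0.0160 / 3.264×10^-7 = 6.374×10^7 Pa.

63.7 MPa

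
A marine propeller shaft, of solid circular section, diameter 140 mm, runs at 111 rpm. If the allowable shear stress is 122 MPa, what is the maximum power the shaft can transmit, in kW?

J = πd⁴/32 = π(0.140)⁴/32 = 3.771×10^-5 m⁴.
T_max = τ_allow·J/r = 1.22×10^8 × 3.771×10^-5 / 0.0700 = 65730 N·m.
ω = 2π·111/60 = 11.62 rad/s, so P_max = T_max·ω = 7.641×10^5 W.

764 kW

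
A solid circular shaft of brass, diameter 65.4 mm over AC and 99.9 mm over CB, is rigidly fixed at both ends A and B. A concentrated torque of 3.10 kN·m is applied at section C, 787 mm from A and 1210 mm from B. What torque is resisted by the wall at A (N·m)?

683 N·m

Compatibility: T_A·a/J_AC = T_B·b/J_CB with T_A + T_B = T₀.
J_AC = 1.80×10^-6 m⁴, J_CB = 9.78×10^-6 m⁴, so T_A = T₀·(J_AC/a)/((J_AC/a)+(J_CB/b)) = 682.7 N·m, T_B = 2417 N·m.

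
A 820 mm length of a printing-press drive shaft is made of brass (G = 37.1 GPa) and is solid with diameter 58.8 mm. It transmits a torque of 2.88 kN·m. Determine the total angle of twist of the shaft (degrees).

3.11°

J = πd⁴/32 = π(0.0588)⁴/32 = 1.174×10^-6 m⁴.
θ = T·L/(G·J) = 2880 × 0.820 / (37.1×10⁹ × 1.174×10^-6) = 0.05424 rad.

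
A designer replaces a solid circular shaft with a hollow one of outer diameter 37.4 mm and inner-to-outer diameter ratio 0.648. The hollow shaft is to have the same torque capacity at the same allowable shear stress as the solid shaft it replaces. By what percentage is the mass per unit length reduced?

Equal τ_max and T ⇒ the solid shaft needs d_s³ = d_o³(1−k⁴), so d_s = 37.4·(1−0.648⁴)^(1/3) = 35.06 mm.
Area ratio A_h/A_s = d_o²(1−k²)/d_s² = (1−k²)/(1−k⁴)^(2/3) = 0.6602.
Mass saving = 1 − 0.6602 = 34.0 %.

34.0 %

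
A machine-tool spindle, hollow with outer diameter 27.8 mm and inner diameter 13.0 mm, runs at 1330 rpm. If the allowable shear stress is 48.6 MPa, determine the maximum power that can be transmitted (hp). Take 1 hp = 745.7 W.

36.5 hp

J = π(d_o⁴ − d_i⁴)/32 = π(0.0278⁴ − 0.0130⁴)/32 = 5.583×10^-8 m⁴.
T_max = τ_allow·J/r = 4.86×10^7 × 5.583×10^-8 / 0.0139 = 195.2 N·m.
ω = 2π·1330/60 = 139.3 rad/s, so P_max = T_max·ω = 2.719×10^4 W.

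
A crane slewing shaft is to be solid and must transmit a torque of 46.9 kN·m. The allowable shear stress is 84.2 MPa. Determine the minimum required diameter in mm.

142 mm

For a solid shaft τ_max = 16T/(πd³), so d = (16T/(π τ_allow))^(1/3) = (16·46900/(π·8.42×10^7))^(1/3) = 0.1416 m.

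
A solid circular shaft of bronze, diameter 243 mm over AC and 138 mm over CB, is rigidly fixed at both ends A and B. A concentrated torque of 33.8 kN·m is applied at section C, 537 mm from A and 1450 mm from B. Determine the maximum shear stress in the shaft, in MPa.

11.6 MPa

Compatibility: T_A·a/J_AC = T_B·b/J_CB with T_A + T_B = T₀.
J_AC = 3.42×10^-4 m⁴, J_CB = 3.56×10^-5 m⁴, so T_A = T₀·(J_AC/a)/((J_AC/a)+(J_CB/b)) = 32550 N·m, T_B = 1254 N·m.
τ in each portion: τ_AC = 1.16×10^7 Pa, τ_CB = 2.43×10^6 Pa; maximum is in AC.
τ_max = T_AC·r/J = 32550·0.121/3.42×10^-4 = 1.155×10^7 Pa.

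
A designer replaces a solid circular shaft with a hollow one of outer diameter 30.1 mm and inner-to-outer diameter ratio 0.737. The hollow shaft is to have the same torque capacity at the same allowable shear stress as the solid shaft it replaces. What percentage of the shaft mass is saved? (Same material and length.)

Equal τ_max and T ⇒ the solid shaft needs d_s³ = d_o³(1−k⁴), so d_s = 30.1·(1−0.737⁴)^(1/3) = 26.79 mm.
Area ratio A_h/A_s = d_o²(1−k²)/d_s² = (1−k²)/(1−k⁴)^(2/3) = 0.5767.
Mass saving = 1 − 0.5767 = 42.3 %.

42.3 %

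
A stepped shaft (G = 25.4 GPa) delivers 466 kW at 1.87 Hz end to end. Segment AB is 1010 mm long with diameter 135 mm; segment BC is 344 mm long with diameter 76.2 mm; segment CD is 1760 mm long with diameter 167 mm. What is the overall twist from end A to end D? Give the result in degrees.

ω = 2π·1.87 = 11.75 rad/s, so T = P/ω = 466×10³ / 11.75 = 39660 N·m.
J_AB = π(0.135)⁴/32 = 3.26×10^-5 m⁴; J_BC = π(0.0762)⁴/32 = 3.31×10^-6 m⁴; J_CD = π(0.167)⁴/32 = 7.64×10^-5 m⁴.
θ = (T/G)·Σ L_i/J_i = (39660/25.4×10⁹)·(1.01/3.26×10^-5 + 0.344/3.31×10^-6 + 1.76/7.64×10^-5) = 0.2466 rad.

14.1°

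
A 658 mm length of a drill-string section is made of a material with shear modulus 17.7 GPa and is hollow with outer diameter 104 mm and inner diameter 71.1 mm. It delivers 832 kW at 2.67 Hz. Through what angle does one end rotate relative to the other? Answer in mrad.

205 mrad

ω = 2π·2.67 = 16.78 rad/s, so T = P/ω = 832×10³ / 16.78 = 49590 N·m.
J = π(d_o⁴ − d_i⁴)/32 = π(0.104⁴ − 0.0711⁴)/32 = 8.976×10^-6 m⁴.
θ = T·L/(G·J) = 49590 × 0.658 / (17.7×10⁹ × 8.976×10^-6) = 0.2054 rad.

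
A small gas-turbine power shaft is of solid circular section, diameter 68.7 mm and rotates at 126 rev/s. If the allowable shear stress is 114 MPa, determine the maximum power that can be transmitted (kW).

J = πd⁴/32 = π(0.0687)⁴/32 = 2.187×10^-6 m⁴.
T_max = τ_allow·J/r = 1.14×10^8 × 2.187×10^-6 / 0.0343 = 7258 N·m.
ω = 2π·126 = 791.7 rad/s, so P_max = T_max·ω = 5.746×10^6 W.

5750 kW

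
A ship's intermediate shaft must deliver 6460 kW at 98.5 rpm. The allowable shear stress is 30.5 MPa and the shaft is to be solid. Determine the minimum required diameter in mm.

471 mm

ω = 2π·98.5/60 = 10.31 rad/s, so T = P/ω = 6460×10³ / 10.31 = 626300 N·m.
For a solid shaft τ_max = 16T/(πd³), so d = (16T/(π τ_allow))^(1/3) = (16·626300/(π·3.05×10^7))^(1/3) = 0.4711 m.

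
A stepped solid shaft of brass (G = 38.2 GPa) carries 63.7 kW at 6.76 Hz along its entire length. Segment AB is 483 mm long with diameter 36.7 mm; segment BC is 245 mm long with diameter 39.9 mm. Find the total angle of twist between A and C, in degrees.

8.32°

ω = 2π·6.76 = 42.47 rad/s, so T = P/ω = 63.7×10³ / 42.47 = 1500 N·m.
J_AB = π(0.0367)⁴/32 = 1.78×10^-7 m⁴; J_BC = π(0.0399)⁴/32 = 2.49×10^-7 m⁴.
θ = (T/G)·Σ L_i/J_i = (1500/38.2×10⁹)·(0.483/1.78×10^-7 + 0.245/2.49×10^-7) = 0.1451 rad.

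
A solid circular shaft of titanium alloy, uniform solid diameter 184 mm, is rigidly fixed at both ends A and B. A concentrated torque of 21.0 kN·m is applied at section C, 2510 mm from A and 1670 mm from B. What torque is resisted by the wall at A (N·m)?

With uniform GJ and both ends fixed, compatibility θ_AC = θ_CB gives T_A·a = T_B·b, together with T_A + T_B = T₀.
T_A = T₀·b/(a+b) = 21000·1670/4180 = 8390 N·m; T_B = 12610 N·m.

8390 N·m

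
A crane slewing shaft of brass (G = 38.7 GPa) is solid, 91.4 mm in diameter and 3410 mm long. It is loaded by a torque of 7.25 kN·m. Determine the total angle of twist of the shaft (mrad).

J = πd⁴/32 = π(0.0914)⁴/32 = 6.851×10^-6 m⁴.
θ = T·L/(G·J) = 7250 × 3.41 / (38.7×10⁹ × 6.851×10^-6) = 0.09324 rad.

93.2 mrad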